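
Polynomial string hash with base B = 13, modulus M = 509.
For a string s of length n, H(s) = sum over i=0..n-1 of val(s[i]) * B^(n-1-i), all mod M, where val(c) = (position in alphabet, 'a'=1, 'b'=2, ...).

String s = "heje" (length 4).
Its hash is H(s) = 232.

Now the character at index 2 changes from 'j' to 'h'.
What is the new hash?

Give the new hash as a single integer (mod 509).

Answer: 206

Derivation:
val('j') = 10, val('h') = 8
Position k = 2, exponent = n-1-k = 1
B^1 mod M = 13^1 mod 509 = 13
Delta = (8 - 10) * 13 mod 509 = 483
New hash = (232 + 483) mod 509 = 206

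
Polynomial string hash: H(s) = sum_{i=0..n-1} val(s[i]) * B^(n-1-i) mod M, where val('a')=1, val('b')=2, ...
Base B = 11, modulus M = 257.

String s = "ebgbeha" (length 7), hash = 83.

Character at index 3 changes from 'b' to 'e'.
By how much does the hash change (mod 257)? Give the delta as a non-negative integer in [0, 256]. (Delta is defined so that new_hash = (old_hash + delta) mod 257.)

Delta formula: (val(new) - val(old)) * B^(n-1-k) mod M
  val('e') - val('b') = 5 - 2 = 3
  B^(n-1-k) = 11^3 mod 257 = 46
  Delta = 3 * 46 mod 257 = 138

Answer: 138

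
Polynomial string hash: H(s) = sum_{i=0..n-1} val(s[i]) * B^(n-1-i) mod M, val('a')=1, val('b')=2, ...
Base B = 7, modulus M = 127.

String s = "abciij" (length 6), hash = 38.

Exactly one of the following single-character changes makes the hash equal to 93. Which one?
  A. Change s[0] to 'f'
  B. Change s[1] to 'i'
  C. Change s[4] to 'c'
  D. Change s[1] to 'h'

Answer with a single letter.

Option A: s[0]='a'->'f', delta=(6-1)*7^5 mod 127 = 88, hash=38+88 mod 127 = 126
Option B: s[1]='b'->'i', delta=(9-2)*7^4 mod 127 = 43, hash=38+43 mod 127 = 81
Option C: s[4]='i'->'c', delta=(3-9)*7^1 mod 127 = 85, hash=38+85 mod 127 = 123
Option D: s[1]='b'->'h', delta=(8-2)*7^4 mod 127 = 55, hash=38+55 mod 127 = 93 <-- target

Answer: D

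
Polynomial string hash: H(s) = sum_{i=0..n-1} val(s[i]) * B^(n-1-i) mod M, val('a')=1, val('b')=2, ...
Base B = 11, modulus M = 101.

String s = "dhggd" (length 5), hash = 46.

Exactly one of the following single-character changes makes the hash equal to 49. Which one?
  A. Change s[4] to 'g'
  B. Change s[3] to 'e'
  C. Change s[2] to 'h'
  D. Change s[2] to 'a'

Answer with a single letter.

Option A: s[4]='d'->'g', delta=(7-4)*11^0 mod 101 = 3, hash=46+3 mod 101 = 49 <-- target
Option B: s[3]='g'->'e', delta=(5-7)*11^1 mod 101 = 79, hash=46+79 mod 101 = 24
Option C: s[2]='g'->'h', delta=(8-7)*11^2 mod 101 = 20, hash=46+20 mod 101 = 66
Option D: s[2]='g'->'a', delta=(1-7)*11^2 mod 101 = 82, hash=46+82 mod 101 = 27

Answer: A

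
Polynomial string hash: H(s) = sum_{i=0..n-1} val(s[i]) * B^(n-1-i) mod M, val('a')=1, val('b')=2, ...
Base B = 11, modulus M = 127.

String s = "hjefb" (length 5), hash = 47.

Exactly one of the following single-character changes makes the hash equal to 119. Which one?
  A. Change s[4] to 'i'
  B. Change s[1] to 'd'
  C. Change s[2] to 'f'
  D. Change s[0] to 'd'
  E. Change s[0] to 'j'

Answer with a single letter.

Answer: E

Derivation:
Option A: s[4]='b'->'i', delta=(9-2)*11^0 mod 127 = 7, hash=47+7 mod 127 = 54
Option B: s[1]='j'->'d', delta=(4-10)*11^3 mod 127 = 15, hash=47+15 mod 127 = 62
Option C: s[2]='e'->'f', delta=(6-5)*11^2 mod 127 = 121, hash=47+121 mod 127 = 41
Option D: s[0]='h'->'d', delta=(4-8)*11^4 mod 127 = 110, hash=47+110 mod 127 = 30
Option E: s[0]='h'->'j', delta=(10-8)*11^4 mod 127 = 72, hash=47+72 mod 127 = 119 <-- target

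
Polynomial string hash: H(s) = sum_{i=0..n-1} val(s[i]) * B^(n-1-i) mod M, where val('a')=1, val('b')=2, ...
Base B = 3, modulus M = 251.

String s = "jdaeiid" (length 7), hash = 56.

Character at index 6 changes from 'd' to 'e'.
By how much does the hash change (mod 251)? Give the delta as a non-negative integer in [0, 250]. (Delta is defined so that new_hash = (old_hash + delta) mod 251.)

Answer: 1

Derivation:
Delta formula: (val(new) - val(old)) * B^(n-1-k) mod M
  val('e') - val('d') = 5 - 4 = 1
  B^(n-1-k) = 3^0 mod 251 = 1
  Delta = 1 * 1 mod 251 = 1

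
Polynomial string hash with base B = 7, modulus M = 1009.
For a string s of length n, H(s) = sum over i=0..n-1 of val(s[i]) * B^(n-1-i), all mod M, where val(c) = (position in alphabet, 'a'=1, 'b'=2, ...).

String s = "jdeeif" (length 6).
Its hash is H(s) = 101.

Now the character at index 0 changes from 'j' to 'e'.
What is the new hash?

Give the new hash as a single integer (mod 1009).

val('j') = 10, val('e') = 5
Position k = 0, exponent = n-1-k = 5
B^5 mod M = 7^5 mod 1009 = 663
Delta = (5 - 10) * 663 mod 1009 = 721
New hash = (101 + 721) mod 1009 = 822

Answer: 822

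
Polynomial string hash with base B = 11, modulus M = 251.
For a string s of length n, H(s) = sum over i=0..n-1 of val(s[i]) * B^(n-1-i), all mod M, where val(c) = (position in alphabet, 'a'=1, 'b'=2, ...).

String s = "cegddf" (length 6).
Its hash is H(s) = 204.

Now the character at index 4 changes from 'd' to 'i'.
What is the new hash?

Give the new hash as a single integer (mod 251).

Answer: 8

Derivation:
val('d') = 4, val('i') = 9
Position k = 4, exponent = n-1-k = 1
B^1 mod M = 11^1 mod 251 = 11
Delta = (9 - 4) * 11 mod 251 = 55
New hash = (204 + 55) mod 251 = 8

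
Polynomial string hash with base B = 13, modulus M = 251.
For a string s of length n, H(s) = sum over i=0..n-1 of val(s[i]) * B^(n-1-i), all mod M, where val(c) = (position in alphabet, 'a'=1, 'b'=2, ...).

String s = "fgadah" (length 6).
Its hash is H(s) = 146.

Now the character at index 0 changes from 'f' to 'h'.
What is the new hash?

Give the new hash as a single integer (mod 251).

val('f') = 6, val('h') = 8
Position k = 0, exponent = n-1-k = 5
B^5 mod M = 13^5 mod 251 = 64
Delta = (8 - 6) * 64 mod 251 = 128
New hash = (146 + 128) mod 251 = 23

Answer: 23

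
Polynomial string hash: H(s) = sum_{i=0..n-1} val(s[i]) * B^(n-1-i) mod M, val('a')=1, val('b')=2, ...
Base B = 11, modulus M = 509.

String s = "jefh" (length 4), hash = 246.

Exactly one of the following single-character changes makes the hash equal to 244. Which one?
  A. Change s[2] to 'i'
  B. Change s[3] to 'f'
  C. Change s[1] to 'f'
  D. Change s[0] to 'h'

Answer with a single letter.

Option A: s[2]='f'->'i', delta=(9-6)*11^1 mod 509 = 33, hash=246+33 mod 509 = 279
Option B: s[3]='h'->'f', delta=(6-8)*11^0 mod 509 = 507, hash=246+507 mod 509 = 244 <-- target
Option C: s[1]='e'->'f', delta=(6-5)*11^2 mod 509 = 121, hash=246+121 mod 509 = 367
Option D: s[0]='j'->'h', delta=(8-10)*11^3 mod 509 = 392, hash=246+392 mod 509 = 129

Answer: B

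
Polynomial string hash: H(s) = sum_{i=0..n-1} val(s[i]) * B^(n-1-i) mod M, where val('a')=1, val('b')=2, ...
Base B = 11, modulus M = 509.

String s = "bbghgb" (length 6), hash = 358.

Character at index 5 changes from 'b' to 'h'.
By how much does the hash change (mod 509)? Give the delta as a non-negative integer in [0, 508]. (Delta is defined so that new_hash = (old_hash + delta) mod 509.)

Answer: 6

Derivation:
Delta formula: (val(new) - val(old)) * B^(n-1-k) mod M
  val('h') - val('b') = 8 - 2 = 6
  B^(n-1-k) = 11^0 mod 509 = 1
  Delta = 6 * 1 mod 509 = 6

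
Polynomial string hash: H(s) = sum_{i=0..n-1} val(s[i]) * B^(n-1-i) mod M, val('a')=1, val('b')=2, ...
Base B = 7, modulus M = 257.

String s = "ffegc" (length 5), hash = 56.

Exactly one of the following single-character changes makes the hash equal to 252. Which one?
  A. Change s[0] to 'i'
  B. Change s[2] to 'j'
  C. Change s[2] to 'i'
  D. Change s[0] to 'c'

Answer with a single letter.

Answer: C

Derivation:
Option A: s[0]='f'->'i', delta=(9-6)*7^4 mod 257 = 7, hash=56+7 mod 257 = 63
Option B: s[2]='e'->'j', delta=(10-5)*7^2 mod 257 = 245, hash=56+245 mod 257 = 44
Option C: s[2]='e'->'i', delta=(9-5)*7^2 mod 257 = 196, hash=56+196 mod 257 = 252 <-- target
Option D: s[0]='f'->'c', delta=(3-6)*7^4 mod 257 = 250, hash=56+250 mod 257 = 49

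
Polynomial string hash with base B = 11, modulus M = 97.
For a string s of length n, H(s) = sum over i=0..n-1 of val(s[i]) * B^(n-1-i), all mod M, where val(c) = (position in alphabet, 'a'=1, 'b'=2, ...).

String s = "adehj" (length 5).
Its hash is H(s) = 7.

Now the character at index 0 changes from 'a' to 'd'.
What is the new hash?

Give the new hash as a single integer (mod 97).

Answer: 86

Derivation:
val('a') = 1, val('d') = 4
Position k = 0, exponent = n-1-k = 4
B^4 mod M = 11^4 mod 97 = 91
Delta = (4 - 1) * 91 mod 97 = 79
New hash = (7 + 79) mod 97 = 86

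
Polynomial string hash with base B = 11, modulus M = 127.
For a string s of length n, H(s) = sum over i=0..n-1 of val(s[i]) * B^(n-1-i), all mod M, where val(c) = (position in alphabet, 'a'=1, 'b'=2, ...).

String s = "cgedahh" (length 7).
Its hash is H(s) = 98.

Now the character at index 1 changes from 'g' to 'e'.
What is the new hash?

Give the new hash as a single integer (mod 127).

Answer: 68

Derivation:
val('g') = 7, val('e') = 5
Position k = 1, exponent = n-1-k = 5
B^5 mod M = 11^5 mod 127 = 15
Delta = (5 - 7) * 15 mod 127 = 97
New hash = (98 + 97) mod 127 = 68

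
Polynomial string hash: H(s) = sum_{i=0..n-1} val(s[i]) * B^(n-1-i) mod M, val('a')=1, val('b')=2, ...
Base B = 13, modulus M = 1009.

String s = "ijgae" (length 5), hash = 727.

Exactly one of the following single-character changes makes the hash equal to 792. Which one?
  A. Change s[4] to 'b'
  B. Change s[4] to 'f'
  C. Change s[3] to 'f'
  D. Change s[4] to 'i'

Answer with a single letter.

Answer: C

Derivation:
Option A: s[4]='e'->'b', delta=(2-5)*13^0 mod 1009 = 1006, hash=727+1006 mod 1009 = 724
Option B: s[4]='e'->'f', delta=(6-5)*13^0 mod 1009 = 1, hash=727+1 mod 1009 = 728
Option C: s[3]='a'->'f', delta=(6-1)*13^1 mod 1009 = 65, hash=727+65 mod 1009 = 792 <-- target
Option D: s[4]='e'->'i', delta=(9-5)*13^0 mod 1009 = 4, hash=727+4 mod 1009 = 731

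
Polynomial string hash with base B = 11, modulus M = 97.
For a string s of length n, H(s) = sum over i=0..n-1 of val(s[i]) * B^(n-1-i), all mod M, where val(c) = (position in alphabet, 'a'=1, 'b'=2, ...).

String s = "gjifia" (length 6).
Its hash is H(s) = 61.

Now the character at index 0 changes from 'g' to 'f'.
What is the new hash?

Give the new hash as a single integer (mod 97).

val('g') = 7, val('f') = 6
Position k = 0, exponent = n-1-k = 5
B^5 mod M = 11^5 mod 97 = 31
Delta = (6 - 7) * 31 mod 97 = 66
New hash = (61 + 66) mod 97 = 30

Answer: 30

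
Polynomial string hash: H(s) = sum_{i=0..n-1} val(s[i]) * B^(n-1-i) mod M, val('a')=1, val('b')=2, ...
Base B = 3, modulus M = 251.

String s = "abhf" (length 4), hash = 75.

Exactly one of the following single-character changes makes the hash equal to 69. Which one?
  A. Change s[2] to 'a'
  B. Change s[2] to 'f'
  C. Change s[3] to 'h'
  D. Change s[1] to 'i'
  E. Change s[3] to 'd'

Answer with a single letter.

Option A: s[2]='h'->'a', delta=(1-8)*3^1 mod 251 = 230, hash=75+230 mod 251 = 54
Option B: s[2]='h'->'f', delta=(6-8)*3^1 mod 251 = 245, hash=75+245 mod 251 = 69 <-- target
Option C: s[3]='f'->'h', delta=(8-6)*3^0 mod 251 = 2, hash=75+2 mod 251 = 77
Option D: s[1]='b'->'i', delta=(9-2)*3^2 mod 251 = 63, hash=75+63 mod 251 = 138
Option E: s[3]='f'->'d', delta=(4-6)*3^0 mod 251 = 249, hash=75+249 mod 251 = 73

Answer: B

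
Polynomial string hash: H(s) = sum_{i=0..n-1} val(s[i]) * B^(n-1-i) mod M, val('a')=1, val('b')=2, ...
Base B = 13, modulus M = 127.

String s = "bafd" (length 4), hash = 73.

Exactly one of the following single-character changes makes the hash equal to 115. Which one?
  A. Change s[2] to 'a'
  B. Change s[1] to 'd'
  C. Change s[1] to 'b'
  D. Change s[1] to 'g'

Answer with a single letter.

Option A: s[2]='f'->'a', delta=(1-6)*13^1 mod 127 = 62, hash=73+62 mod 127 = 8
Option B: s[1]='a'->'d', delta=(4-1)*13^2 mod 127 = 126, hash=73+126 mod 127 = 72
Option C: s[1]='a'->'b', delta=(2-1)*13^2 mod 127 = 42, hash=73+42 mod 127 = 115 <-- target
Option D: s[1]='a'->'g', delta=(7-1)*13^2 mod 127 = 125, hash=73+125 mod 127 = 71

Answer: C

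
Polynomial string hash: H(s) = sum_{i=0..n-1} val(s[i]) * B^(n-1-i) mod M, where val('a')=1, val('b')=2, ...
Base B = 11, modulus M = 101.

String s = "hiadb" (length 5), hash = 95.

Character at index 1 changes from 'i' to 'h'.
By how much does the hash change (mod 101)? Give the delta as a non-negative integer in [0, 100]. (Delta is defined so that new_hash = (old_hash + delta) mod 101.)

Answer: 83

Derivation:
Delta formula: (val(new) - val(old)) * B^(n-1-k) mod M
  val('h') - val('i') = 8 - 9 = -1
  B^(n-1-k) = 11^3 mod 101 = 18
  Delta = -1 * 18 mod 101 = 83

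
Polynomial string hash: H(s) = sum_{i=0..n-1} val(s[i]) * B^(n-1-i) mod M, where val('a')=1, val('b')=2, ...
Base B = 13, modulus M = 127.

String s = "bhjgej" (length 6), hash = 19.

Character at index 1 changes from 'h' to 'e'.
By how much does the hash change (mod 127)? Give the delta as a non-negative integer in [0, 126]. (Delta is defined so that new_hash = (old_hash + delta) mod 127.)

Delta formula: (val(new) - val(old)) * B^(n-1-k) mod M
  val('e') - val('h') = 5 - 8 = -3
  B^(n-1-k) = 13^4 mod 127 = 113
  Delta = -3 * 113 mod 127 = 42

Answer: 42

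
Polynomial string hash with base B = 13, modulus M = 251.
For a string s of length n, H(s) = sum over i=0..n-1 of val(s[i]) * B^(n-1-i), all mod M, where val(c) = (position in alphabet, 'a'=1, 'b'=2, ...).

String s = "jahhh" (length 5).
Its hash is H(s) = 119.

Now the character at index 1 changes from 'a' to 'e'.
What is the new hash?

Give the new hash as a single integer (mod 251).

val('a') = 1, val('e') = 5
Position k = 1, exponent = n-1-k = 3
B^3 mod M = 13^3 mod 251 = 189
Delta = (5 - 1) * 189 mod 251 = 3
New hash = (119 + 3) mod 251 = 122

Answer: 122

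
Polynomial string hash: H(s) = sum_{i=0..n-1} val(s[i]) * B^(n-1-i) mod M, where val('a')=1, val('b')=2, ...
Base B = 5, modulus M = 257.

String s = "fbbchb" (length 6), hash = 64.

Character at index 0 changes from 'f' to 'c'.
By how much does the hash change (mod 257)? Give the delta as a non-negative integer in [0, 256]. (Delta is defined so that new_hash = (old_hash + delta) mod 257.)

Delta formula: (val(new) - val(old)) * B^(n-1-k) mod M
  val('c') - val('f') = 3 - 6 = -3
  B^(n-1-k) = 5^5 mod 257 = 41
  Delta = -3 * 41 mod 257 = 134

Answer: 134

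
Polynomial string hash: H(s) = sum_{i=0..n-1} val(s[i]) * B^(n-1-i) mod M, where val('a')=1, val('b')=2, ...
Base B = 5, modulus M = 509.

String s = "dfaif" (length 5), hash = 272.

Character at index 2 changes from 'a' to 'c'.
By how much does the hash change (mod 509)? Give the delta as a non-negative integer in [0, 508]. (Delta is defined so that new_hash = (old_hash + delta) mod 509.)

Answer: 50

Derivation:
Delta formula: (val(new) - val(old)) * B^(n-1-k) mod M
  val('c') - val('a') = 3 - 1 = 2
  B^(n-1-k) = 5^2 mod 509 = 25
  Delta = 2 * 25 mod 509 = 50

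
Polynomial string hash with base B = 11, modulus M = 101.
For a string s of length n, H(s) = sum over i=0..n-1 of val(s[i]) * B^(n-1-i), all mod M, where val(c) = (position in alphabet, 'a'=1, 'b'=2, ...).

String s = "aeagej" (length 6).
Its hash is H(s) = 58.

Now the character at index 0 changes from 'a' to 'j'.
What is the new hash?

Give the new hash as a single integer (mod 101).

val('a') = 1, val('j') = 10
Position k = 0, exponent = n-1-k = 5
B^5 mod M = 11^5 mod 101 = 57
Delta = (10 - 1) * 57 mod 101 = 8
New hash = (58 + 8) mod 101 = 66

Answer: 66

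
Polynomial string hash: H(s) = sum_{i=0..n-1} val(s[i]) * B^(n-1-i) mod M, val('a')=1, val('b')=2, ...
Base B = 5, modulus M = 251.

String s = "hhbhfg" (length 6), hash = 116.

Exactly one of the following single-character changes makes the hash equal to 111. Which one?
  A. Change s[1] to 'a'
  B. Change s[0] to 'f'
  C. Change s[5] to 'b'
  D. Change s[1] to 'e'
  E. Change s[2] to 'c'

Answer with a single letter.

Option A: s[1]='h'->'a', delta=(1-8)*5^4 mod 251 = 143, hash=116+143 mod 251 = 8
Option B: s[0]='h'->'f', delta=(6-8)*5^5 mod 251 = 25, hash=116+25 mod 251 = 141
Option C: s[5]='g'->'b', delta=(2-7)*5^0 mod 251 = 246, hash=116+246 mod 251 = 111 <-- target
Option D: s[1]='h'->'e', delta=(5-8)*5^4 mod 251 = 133, hash=116+133 mod 251 = 249
Option E: s[2]='b'->'c', delta=(3-2)*5^3 mod 251 = 125, hash=116+125 mod 251 = 241

Answer: C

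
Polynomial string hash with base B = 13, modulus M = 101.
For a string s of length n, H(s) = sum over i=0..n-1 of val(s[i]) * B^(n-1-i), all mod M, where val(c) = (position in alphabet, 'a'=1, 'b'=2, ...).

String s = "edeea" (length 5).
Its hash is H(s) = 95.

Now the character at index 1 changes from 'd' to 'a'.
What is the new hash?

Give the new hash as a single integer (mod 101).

val('d') = 4, val('a') = 1
Position k = 1, exponent = n-1-k = 3
B^3 mod M = 13^3 mod 101 = 76
Delta = (1 - 4) * 76 mod 101 = 75
New hash = (95 + 75) mod 101 = 69

Answer: 69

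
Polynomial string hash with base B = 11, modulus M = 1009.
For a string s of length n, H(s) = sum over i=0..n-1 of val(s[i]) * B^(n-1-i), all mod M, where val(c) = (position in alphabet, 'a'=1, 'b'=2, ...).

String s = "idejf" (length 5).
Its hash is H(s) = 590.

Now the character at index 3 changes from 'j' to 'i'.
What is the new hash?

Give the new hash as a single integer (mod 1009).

val('j') = 10, val('i') = 9
Position k = 3, exponent = n-1-k = 1
B^1 mod M = 11^1 mod 1009 = 11
Delta = (9 - 10) * 11 mod 1009 = 998
New hash = (590 + 998) mod 1009 = 579

Answer: 579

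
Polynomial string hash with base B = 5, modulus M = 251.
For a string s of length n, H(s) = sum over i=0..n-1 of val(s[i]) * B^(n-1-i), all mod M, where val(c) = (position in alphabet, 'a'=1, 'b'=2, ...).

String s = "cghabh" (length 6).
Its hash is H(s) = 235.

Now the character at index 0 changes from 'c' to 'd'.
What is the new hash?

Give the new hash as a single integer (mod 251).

Answer: 97

Derivation:
val('c') = 3, val('d') = 4
Position k = 0, exponent = n-1-k = 5
B^5 mod M = 5^5 mod 251 = 113
Delta = (4 - 3) * 113 mod 251 = 113
New hash = (235 + 113) mod 251 = 97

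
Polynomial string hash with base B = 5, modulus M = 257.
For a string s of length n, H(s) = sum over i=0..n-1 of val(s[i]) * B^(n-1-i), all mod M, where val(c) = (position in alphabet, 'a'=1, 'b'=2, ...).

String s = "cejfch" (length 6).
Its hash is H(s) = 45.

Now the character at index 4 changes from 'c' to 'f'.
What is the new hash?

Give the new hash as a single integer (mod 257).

val('c') = 3, val('f') = 6
Position k = 4, exponent = n-1-k = 1
B^1 mod M = 5^1 mod 257 = 5
Delta = (6 - 3) * 5 mod 257 = 15
New hash = (45 + 15) mod 257 = 60

Answer: 60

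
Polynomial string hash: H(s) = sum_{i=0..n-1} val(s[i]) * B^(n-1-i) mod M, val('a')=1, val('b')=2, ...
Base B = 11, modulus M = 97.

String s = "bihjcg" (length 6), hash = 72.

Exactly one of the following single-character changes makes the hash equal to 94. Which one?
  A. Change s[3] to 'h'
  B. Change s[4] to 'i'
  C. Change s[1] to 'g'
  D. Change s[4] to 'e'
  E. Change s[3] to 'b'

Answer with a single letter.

Option A: s[3]='j'->'h', delta=(8-10)*11^2 mod 97 = 49, hash=72+49 mod 97 = 24
Option B: s[4]='c'->'i', delta=(9-3)*11^1 mod 97 = 66, hash=72+66 mod 97 = 41
Option C: s[1]='i'->'g', delta=(7-9)*11^4 mod 97 = 12, hash=72+12 mod 97 = 84
Option D: s[4]='c'->'e', delta=(5-3)*11^1 mod 97 = 22, hash=72+22 mod 97 = 94 <-- target
Option E: s[3]='j'->'b', delta=(2-10)*11^2 mod 97 = 2, hash=72+2 mod 97 = 74

Answer: D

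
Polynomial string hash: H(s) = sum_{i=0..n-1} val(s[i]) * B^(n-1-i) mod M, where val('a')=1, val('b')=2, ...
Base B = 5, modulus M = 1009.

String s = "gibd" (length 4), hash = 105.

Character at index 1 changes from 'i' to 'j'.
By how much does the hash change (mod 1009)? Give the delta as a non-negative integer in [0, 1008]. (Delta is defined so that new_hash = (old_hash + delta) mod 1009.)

Answer: 25

Derivation:
Delta formula: (val(new) - val(old)) * B^(n-1-k) mod M
  val('j') - val('i') = 10 - 9 = 1
  B^(n-1-k) = 5^2 mod 1009 = 25
  Delta = 1 * 25 mod 1009 = 25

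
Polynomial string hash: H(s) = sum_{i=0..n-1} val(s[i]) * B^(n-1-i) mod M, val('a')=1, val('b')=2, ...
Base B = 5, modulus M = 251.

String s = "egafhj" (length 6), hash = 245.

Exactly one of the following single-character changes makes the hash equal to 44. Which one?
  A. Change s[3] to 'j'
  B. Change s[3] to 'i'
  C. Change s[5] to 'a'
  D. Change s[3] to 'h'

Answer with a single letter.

Answer: D

Derivation:
Option A: s[3]='f'->'j', delta=(10-6)*5^2 mod 251 = 100, hash=245+100 mod 251 = 94
Option B: s[3]='f'->'i', delta=(9-6)*5^2 mod 251 = 75, hash=245+75 mod 251 = 69
Option C: s[5]='j'->'a', delta=(1-10)*5^0 mod 251 = 242, hash=245+242 mod 251 = 236
Option D: s[3]='f'->'h', delta=(8-6)*5^2 mod 251 = 50, hash=245+50 mod 251 = 44 <-- target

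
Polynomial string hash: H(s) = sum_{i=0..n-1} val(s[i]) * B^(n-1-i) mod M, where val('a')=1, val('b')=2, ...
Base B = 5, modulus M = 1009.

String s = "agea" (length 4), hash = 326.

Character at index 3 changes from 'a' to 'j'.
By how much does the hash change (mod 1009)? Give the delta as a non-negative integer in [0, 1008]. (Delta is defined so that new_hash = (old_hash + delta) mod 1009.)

Answer: 9

Derivation:
Delta formula: (val(new) - val(old)) * B^(n-1-k) mod M
  val('j') - val('a') = 10 - 1 = 9
  B^(n-1-k) = 5^0 mod 1009 = 1
  Delta = 9 * 1 mod 1009 = 9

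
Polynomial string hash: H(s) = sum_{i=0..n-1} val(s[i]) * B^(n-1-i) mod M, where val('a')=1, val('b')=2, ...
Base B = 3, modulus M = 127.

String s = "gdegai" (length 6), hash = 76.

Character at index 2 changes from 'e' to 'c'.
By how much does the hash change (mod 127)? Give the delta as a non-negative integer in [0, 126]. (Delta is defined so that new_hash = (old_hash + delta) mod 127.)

Answer: 73

Derivation:
Delta formula: (val(new) - val(old)) * B^(n-1-k) mod M
  val('c') - val('e') = 3 - 5 = -2
  B^(n-1-k) = 3^3 mod 127 = 27
  Delta = -2 * 27 mod 127 = 73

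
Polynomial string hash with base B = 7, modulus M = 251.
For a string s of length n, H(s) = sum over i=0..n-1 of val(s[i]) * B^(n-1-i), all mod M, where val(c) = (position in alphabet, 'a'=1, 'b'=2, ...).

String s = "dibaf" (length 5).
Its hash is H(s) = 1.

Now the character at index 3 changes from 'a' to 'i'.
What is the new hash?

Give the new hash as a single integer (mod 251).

Answer: 57

Derivation:
val('a') = 1, val('i') = 9
Position k = 3, exponent = n-1-k = 1
B^1 mod M = 7^1 mod 251 = 7
Delta = (9 - 1) * 7 mod 251 = 56
New hash = (1 + 56) mod 251 = 57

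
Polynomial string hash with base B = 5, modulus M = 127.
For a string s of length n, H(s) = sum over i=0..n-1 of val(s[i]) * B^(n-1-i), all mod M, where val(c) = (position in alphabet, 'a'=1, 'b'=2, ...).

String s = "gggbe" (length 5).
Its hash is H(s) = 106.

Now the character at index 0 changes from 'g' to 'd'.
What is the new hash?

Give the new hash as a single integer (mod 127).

Answer: 9

Derivation:
val('g') = 7, val('d') = 4
Position k = 0, exponent = n-1-k = 4
B^4 mod M = 5^4 mod 127 = 117
Delta = (4 - 7) * 117 mod 127 = 30
New hash = (106 + 30) mod 127 = 9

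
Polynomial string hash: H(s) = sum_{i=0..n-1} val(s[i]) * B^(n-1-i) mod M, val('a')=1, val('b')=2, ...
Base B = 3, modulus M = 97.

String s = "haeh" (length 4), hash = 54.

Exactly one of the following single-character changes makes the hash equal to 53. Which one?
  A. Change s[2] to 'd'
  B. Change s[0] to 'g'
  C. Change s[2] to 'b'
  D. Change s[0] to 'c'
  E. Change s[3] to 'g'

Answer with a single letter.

Option A: s[2]='e'->'d', delta=(4-5)*3^1 mod 97 = 94, hash=54+94 mod 97 = 51
Option B: s[0]='h'->'g', delta=(7-8)*3^3 mod 97 = 70, hash=54+70 mod 97 = 27
Option C: s[2]='e'->'b', delta=(2-5)*3^1 mod 97 = 88, hash=54+88 mod 97 = 45
Option D: s[0]='h'->'c', delta=(3-8)*3^3 mod 97 = 59, hash=54+59 mod 97 = 16
Option E: s[3]='h'->'g', delta=(7-8)*3^0 mod 97 = 96, hash=54+96 mod 97 = 53 <-- target

Answer: E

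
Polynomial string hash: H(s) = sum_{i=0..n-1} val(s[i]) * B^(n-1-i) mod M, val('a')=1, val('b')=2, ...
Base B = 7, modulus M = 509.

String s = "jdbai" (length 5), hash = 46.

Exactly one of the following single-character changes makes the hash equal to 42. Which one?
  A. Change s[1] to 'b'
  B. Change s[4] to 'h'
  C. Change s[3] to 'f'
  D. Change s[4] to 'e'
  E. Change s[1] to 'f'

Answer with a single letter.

Answer: D

Derivation:
Option A: s[1]='d'->'b', delta=(2-4)*7^3 mod 509 = 332, hash=46+332 mod 509 = 378
Option B: s[4]='i'->'h', delta=(8-9)*7^0 mod 509 = 508, hash=46+508 mod 509 = 45
Option C: s[3]='a'->'f', delta=(6-1)*7^1 mod 509 = 35, hash=46+35 mod 509 = 81
Option D: s[4]='i'->'e', delta=(5-9)*7^0 mod 509 = 505, hash=46+505 mod 509 = 42 <-- target
Option E: s[1]='d'->'f', delta=(6-4)*7^3 mod 509 = 177, hash=46+177 mod 509 = 223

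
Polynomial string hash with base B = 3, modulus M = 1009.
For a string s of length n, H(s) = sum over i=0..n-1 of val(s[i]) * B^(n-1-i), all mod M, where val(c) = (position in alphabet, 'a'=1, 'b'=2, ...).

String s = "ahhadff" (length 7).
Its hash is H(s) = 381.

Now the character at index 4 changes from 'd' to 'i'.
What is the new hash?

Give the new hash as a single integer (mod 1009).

Answer: 426

Derivation:
val('d') = 4, val('i') = 9
Position k = 4, exponent = n-1-k = 2
B^2 mod M = 3^2 mod 1009 = 9
Delta = (9 - 4) * 9 mod 1009 = 45
New hash = (381 + 45) mod 1009 = 426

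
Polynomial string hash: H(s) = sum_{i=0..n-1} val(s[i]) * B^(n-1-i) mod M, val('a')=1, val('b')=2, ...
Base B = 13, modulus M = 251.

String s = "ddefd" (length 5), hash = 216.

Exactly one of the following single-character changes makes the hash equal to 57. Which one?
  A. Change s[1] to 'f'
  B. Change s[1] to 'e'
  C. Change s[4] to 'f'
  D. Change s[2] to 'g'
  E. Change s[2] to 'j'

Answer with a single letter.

Option A: s[1]='d'->'f', delta=(6-4)*13^3 mod 251 = 127, hash=216+127 mod 251 = 92
Option B: s[1]='d'->'e', delta=(5-4)*13^3 mod 251 = 189, hash=216+189 mod 251 = 154
Option C: s[4]='d'->'f', delta=(6-4)*13^0 mod 251 = 2, hash=216+2 mod 251 = 218
Option D: s[2]='e'->'g', delta=(7-5)*13^2 mod 251 = 87, hash=216+87 mod 251 = 52
Option E: s[2]='e'->'j', delta=(10-5)*13^2 mod 251 = 92, hash=216+92 mod 251 = 57 <-- target

Answer: E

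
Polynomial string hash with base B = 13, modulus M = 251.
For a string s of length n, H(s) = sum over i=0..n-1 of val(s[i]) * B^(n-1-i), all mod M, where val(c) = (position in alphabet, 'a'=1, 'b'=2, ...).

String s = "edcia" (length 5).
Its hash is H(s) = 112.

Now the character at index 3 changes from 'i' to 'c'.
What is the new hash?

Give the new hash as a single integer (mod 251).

val('i') = 9, val('c') = 3
Position k = 3, exponent = n-1-k = 1
B^1 mod M = 13^1 mod 251 = 13
Delta = (3 - 9) * 13 mod 251 = 173
New hash = (112 + 173) mod 251 = 34

Answer: 34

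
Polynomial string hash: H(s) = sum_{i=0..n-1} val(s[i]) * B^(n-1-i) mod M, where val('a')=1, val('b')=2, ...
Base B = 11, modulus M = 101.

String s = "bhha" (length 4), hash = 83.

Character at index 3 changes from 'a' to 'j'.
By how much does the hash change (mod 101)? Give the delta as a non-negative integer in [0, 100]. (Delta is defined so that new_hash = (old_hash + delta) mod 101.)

Delta formula: (val(new) - val(old)) * B^(n-1-k) mod M
  val('j') - val('a') = 10 - 1 = 9
  B^(n-1-k) = 11^0 mod 101 = 1
  Delta = 9 * 1 mod 101 = 9

Answer: 9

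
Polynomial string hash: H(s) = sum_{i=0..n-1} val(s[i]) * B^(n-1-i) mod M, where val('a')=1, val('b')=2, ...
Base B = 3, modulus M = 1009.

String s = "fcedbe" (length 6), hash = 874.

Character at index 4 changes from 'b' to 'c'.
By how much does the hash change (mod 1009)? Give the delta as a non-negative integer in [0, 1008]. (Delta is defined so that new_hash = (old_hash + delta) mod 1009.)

Delta formula: (val(new) - val(old)) * B^(n-1-k) mod M
  val('c') - val('b') = 3 - 2 = 1
  B^(n-1-k) = 3^1 mod 1009 = 3
  Delta = 1 * 3 mod 1009 = 3

Answer: 3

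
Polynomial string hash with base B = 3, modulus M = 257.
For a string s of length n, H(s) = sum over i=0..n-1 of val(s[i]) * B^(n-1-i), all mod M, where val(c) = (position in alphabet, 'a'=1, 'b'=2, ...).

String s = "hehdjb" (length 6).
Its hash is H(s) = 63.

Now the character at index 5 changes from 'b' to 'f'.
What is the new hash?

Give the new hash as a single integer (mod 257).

Answer: 67

Derivation:
val('b') = 2, val('f') = 6
Position k = 5, exponent = n-1-k = 0
B^0 mod M = 3^0 mod 257 = 1
Delta = (6 - 2) * 1 mod 257 = 4
New hash = (63 + 4) mod 257 = 67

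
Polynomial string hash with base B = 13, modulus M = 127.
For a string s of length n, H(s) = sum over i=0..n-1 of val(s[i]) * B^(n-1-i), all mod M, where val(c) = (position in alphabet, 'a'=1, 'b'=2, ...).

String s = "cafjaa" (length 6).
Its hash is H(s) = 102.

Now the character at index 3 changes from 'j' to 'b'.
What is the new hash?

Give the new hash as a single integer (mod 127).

val('j') = 10, val('b') = 2
Position k = 3, exponent = n-1-k = 2
B^2 mod M = 13^2 mod 127 = 42
Delta = (2 - 10) * 42 mod 127 = 45
New hash = (102 + 45) mod 127 = 20

Answer: 20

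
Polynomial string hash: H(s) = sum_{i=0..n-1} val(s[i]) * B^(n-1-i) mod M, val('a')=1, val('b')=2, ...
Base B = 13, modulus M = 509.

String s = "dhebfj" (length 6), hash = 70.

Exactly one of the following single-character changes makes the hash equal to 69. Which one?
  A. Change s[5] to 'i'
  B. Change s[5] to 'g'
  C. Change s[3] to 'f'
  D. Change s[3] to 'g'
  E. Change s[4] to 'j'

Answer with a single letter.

Option A: s[5]='j'->'i', delta=(9-10)*13^0 mod 509 = 508, hash=70+508 mod 509 = 69 <-- target
Option B: s[5]='j'->'g', delta=(7-10)*13^0 mod 509 = 506, hash=70+506 mod 509 = 67
Option C: s[3]='b'->'f', delta=(6-2)*13^2 mod 509 = 167, hash=70+167 mod 509 = 237
Option D: s[3]='b'->'g', delta=(7-2)*13^2 mod 509 = 336, hash=70+336 mod 509 = 406
Option E: s[4]='f'->'j', delta=(10-6)*13^1 mod 509 = 52, hash=70+52 mod 509 = 122

Answer: A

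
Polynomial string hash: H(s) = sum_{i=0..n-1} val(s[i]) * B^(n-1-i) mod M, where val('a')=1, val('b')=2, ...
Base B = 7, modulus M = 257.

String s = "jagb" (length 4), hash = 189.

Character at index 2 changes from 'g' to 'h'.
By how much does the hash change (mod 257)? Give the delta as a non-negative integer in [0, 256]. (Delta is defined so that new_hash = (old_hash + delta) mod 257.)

Delta formula: (val(new) - val(old)) * B^(n-1-k) mod M
  val('h') - val('g') = 8 - 7 = 1
  B^(n-1-k) = 7^1 mod 257 = 7
  Delta = 1 * 7 mod 257 = 7

Answer: 7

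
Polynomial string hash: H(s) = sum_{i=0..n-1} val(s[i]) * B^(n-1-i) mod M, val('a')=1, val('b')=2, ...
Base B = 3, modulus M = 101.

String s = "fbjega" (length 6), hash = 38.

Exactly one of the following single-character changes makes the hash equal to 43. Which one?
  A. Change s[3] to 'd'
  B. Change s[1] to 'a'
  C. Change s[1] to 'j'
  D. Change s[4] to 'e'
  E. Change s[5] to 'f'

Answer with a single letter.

Answer: E

Derivation:
Option A: s[3]='e'->'d', delta=(4-5)*3^2 mod 101 = 92, hash=38+92 mod 101 = 29
Option B: s[1]='b'->'a', delta=(1-2)*3^4 mod 101 = 20, hash=38+20 mod 101 = 58
Option C: s[1]='b'->'j', delta=(10-2)*3^4 mod 101 = 42, hash=38+42 mod 101 = 80
Option D: s[4]='g'->'e', delta=(5-7)*3^1 mod 101 = 95, hash=38+95 mod 101 = 32
Option E: s[5]='a'->'f', delta=(6-1)*3^0 mod 101 = 5, hash=38+5 mod 101 = 43 <-- target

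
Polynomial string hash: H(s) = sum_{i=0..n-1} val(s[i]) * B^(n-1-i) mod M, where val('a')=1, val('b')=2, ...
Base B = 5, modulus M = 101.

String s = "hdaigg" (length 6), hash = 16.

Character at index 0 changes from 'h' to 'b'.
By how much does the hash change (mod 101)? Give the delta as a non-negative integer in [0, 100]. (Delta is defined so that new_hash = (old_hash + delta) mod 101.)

Answer: 36

Derivation:
Delta formula: (val(new) - val(old)) * B^(n-1-k) mod M
  val('b') - val('h') = 2 - 8 = -6
  B^(n-1-k) = 5^5 mod 101 = 95
  Delta = -6 * 95 mod 101 = 36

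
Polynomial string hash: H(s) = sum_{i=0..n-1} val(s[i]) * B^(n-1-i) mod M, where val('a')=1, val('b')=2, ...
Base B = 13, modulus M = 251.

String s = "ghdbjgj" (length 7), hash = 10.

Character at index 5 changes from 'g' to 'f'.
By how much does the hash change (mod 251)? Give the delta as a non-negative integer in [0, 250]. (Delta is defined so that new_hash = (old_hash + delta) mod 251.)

Answer: 238

Derivation:
Delta formula: (val(new) - val(old)) * B^(n-1-k) mod M
  val('f') - val('g') = 6 - 7 = -1
  B^(n-1-k) = 13^1 mod 251 = 13
  Delta = -1 * 13 mod 251 = 238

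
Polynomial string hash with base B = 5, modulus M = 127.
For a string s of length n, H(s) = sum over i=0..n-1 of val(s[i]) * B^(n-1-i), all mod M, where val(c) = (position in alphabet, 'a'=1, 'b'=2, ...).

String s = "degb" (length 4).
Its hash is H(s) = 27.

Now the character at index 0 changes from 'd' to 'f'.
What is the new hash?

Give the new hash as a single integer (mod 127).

val('d') = 4, val('f') = 6
Position k = 0, exponent = n-1-k = 3
B^3 mod M = 5^3 mod 127 = 125
Delta = (6 - 4) * 125 mod 127 = 123
New hash = (27 + 123) mod 127 = 23

Answer: 23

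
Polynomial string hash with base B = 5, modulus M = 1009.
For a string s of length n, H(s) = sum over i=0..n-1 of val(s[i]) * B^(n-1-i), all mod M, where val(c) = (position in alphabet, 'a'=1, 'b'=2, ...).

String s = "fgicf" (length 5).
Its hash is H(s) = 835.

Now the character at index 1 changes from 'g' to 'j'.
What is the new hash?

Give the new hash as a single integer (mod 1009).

val('g') = 7, val('j') = 10
Position k = 1, exponent = n-1-k = 3
B^3 mod M = 5^3 mod 1009 = 125
Delta = (10 - 7) * 125 mod 1009 = 375
New hash = (835 + 375) mod 1009 = 201

Answer: 201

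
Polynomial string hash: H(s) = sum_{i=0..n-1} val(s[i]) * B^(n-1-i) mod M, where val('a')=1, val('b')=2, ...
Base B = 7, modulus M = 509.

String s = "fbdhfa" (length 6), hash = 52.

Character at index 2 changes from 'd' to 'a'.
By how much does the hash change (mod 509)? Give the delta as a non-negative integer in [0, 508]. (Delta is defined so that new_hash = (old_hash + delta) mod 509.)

Delta formula: (val(new) - val(old)) * B^(n-1-k) mod M
  val('a') - val('d') = 1 - 4 = -3
  B^(n-1-k) = 7^3 mod 509 = 343
  Delta = -3 * 343 mod 509 = 498

Answer: 498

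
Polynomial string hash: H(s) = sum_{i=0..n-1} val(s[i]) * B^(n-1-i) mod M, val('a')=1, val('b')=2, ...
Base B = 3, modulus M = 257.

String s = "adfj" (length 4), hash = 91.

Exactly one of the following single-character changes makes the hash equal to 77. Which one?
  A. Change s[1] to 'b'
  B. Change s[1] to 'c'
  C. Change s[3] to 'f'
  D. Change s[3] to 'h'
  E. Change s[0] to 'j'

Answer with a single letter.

Option A: s[1]='d'->'b', delta=(2-4)*3^2 mod 257 = 239, hash=91+239 mod 257 = 73
Option B: s[1]='d'->'c', delta=(3-4)*3^2 mod 257 = 248, hash=91+248 mod 257 = 82
Option C: s[3]='j'->'f', delta=(6-10)*3^0 mod 257 = 253, hash=91+253 mod 257 = 87
Option D: s[3]='j'->'h', delta=(8-10)*3^0 mod 257 = 255, hash=91+255 mod 257 = 89
Option E: s[0]='a'->'j', delta=(10-1)*3^3 mod 257 = 243, hash=91+243 mod 257 = 77 <-- target

Answer: E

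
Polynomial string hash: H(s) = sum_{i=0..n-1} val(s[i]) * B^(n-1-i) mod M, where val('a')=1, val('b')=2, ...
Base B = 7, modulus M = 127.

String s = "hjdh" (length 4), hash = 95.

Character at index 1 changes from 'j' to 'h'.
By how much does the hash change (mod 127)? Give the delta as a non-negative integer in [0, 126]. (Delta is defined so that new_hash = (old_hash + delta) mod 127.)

Answer: 29

Derivation:
Delta formula: (val(new) - val(old)) * B^(n-1-k) mod M
  val('h') - val('j') = 8 - 10 = -2
  B^(n-1-k) = 7^2 mod 127 = 49
  Delta = -2 * 49 mod 127 = 29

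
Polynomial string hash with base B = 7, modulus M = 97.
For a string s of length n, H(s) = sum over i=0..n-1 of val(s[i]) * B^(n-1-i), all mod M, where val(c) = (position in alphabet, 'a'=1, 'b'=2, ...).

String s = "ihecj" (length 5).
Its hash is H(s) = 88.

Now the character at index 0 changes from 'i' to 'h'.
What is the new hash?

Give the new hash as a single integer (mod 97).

Answer: 15

Derivation:
val('i') = 9, val('h') = 8
Position k = 0, exponent = n-1-k = 4
B^4 mod M = 7^4 mod 97 = 73
Delta = (8 - 9) * 73 mod 97 = 24
New hash = (88 + 24) mod 97 = 15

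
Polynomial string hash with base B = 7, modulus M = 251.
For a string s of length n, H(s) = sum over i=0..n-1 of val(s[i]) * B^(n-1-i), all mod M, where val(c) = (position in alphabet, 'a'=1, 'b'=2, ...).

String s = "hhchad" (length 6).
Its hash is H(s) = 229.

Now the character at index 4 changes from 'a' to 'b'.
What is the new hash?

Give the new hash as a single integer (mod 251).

Answer: 236

Derivation:
val('a') = 1, val('b') = 2
Position k = 4, exponent = n-1-k = 1
B^1 mod M = 7^1 mod 251 = 7
Delta = (2 - 1) * 7 mod 251 = 7
New hash = (229 + 7) mod 251 = 236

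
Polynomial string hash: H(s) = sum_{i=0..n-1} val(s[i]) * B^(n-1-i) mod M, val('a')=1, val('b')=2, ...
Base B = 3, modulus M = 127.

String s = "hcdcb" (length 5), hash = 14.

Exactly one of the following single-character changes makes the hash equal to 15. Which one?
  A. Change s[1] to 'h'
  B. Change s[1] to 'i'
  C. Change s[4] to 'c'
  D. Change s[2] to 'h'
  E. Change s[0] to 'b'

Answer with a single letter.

Answer: C

Derivation:
Option A: s[1]='c'->'h', delta=(8-3)*3^3 mod 127 = 8, hash=14+8 mod 127 = 22
Option B: s[1]='c'->'i', delta=(9-3)*3^3 mod 127 = 35, hash=14+35 mod 127 = 49
Option C: s[4]='b'->'c', delta=(3-2)*3^0 mod 127 = 1, hash=14+1 mod 127 = 15 <-- target
Option D: s[2]='d'->'h', delta=(8-4)*3^2 mod 127 = 36, hash=14+36 mod 127 = 50
Option E: s[0]='h'->'b', delta=(2-8)*3^4 mod 127 = 22, hash=14+22 mod 127 = 36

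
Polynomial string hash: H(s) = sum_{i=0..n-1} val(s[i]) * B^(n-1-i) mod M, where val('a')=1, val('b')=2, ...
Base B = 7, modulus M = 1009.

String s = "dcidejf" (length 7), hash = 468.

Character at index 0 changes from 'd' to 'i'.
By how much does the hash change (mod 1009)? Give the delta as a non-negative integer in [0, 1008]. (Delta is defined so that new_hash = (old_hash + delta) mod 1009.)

Answer: 1007

Derivation:
Delta formula: (val(new) - val(old)) * B^(n-1-k) mod M
  val('i') - val('d') = 9 - 4 = 5
  B^(n-1-k) = 7^6 mod 1009 = 605
  Delta = 5 * 605 mod 1009 = 1007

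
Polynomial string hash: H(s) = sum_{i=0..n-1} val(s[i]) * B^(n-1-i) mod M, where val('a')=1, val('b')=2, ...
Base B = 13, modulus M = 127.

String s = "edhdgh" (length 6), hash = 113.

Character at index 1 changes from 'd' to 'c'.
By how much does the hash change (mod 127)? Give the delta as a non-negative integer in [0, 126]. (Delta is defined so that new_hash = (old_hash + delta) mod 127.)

Answer: 14

Derivation:
Delta formula: (val(new) - val(old)) * B^(n-1-k) mod M
  val('c') - val('d') = 3 - 4 = -1
  B^(n-1-k) = 13^4 mod 127 = 113
  Delta = -1 * 113 mod 127 = 14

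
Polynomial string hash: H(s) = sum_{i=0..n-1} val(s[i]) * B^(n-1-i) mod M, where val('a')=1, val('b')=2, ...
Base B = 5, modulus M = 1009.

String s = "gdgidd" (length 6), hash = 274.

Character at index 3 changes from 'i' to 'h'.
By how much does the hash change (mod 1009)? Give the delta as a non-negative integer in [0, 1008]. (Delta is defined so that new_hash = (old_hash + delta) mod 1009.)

Answer: 984

Derivation:
Delta formula: (val(new) - val(old)) * B^(n-1-k) mod M
  val('h') - val('i') = 8 - 9 = -1
  B^(n-1-k) = 5^2 mod 1009 = 25
  Delta = -1 * 25 mod 1009 = 984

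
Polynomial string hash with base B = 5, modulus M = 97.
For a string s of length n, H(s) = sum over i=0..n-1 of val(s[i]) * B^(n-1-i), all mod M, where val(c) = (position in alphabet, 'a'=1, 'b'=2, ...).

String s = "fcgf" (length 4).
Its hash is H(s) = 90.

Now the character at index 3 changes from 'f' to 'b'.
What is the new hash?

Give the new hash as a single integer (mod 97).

val('f') = 6, val('b') = 2
Position k = 3, exponent = n-1-k = 0
B^0 mod M = 5^0 mod 97 = 1
Delta = (2 - 6) * 1 mod 97 = 93
New hash = (90 + 93) mod 97 = 86

Answer: 86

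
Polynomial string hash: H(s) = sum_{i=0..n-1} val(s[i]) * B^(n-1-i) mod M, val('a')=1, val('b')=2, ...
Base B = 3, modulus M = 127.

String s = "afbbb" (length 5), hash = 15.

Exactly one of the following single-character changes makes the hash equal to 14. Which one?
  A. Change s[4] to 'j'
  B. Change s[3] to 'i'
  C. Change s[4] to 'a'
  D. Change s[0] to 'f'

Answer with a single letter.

Option A: s[4]='b'->'j', delta=(10-2)*3^0 mod 127 = 8, hash=15+8 mod 127 = 23
Option B: s[3]='b'->'i', delta=(9-2)*3^1 mod 127 = 21, hash=15+21 mod 127 = 36
Option C: s[4]='b'->'a', delta=(1-2)*3^0 mod 127 = 126, hash=15+126 mod 127 = 14 <-- target
Option D: s[0]='a'->'f', delta=(6-1)*3^4 mod 127 = 24, hash=15+24 mod 127 = 39

Answer: C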